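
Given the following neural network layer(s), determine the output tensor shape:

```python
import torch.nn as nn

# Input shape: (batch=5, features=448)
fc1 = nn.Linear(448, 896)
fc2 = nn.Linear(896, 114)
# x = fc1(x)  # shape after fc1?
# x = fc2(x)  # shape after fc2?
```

Input: (5, 448) -> after fc1: (5, 896) -> Output: (5, 114)

Answer: (5, 114)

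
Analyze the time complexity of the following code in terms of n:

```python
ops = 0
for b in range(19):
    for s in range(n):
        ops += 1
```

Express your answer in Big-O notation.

Each loop level contributes: 1 × n. Multiplying the contributions gives O(n).

Answer: O(n)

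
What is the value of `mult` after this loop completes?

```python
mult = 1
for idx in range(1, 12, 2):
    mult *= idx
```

Product of 1, 3, 5, ... up to 11
`mult` takes the values: 1 → 3 → 15 → 105 → 945 → 10395

Answer: 10395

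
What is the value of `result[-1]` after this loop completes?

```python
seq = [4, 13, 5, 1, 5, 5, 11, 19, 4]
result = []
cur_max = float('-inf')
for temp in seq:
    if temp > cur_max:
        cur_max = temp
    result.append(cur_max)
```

Running max ends at 19
`result` takes the values: [] → [4] → [4, 13] → [4, 13, 13] → [4, 13, 13, 13] → [4, 13, 13, 13, 13] → [4, 13, 13, 13, 13, 13] → [4, 13, 13, 13, 13, 13, 13] → [4, 13, 13, 13, 13, 13, 13, 19] → [4, 13, 13, 13, 13, 13, 13, 19, 19]
So `result[-1]` = 19

Answer: 19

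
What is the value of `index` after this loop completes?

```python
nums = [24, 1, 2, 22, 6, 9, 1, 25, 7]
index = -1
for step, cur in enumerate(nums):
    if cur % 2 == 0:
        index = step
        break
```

First even number index in [24, 1, 2, 22, 6, 9, 1, 25, 7]
`index` takes the values: -1 → 0

Answer: 0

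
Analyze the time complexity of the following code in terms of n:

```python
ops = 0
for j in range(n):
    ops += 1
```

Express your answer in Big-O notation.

Each loop level contributes: n. Multiplying the contributions gives O(n).

Answer: O(n)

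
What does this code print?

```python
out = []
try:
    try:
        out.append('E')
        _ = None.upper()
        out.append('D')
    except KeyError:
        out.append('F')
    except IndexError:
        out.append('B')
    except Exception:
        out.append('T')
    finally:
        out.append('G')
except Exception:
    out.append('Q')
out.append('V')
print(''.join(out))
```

Execution trace: 'E' (inner try body) → 'T' (inner except Exception) → 'G' (inner finally) → 'V' (after the try/except). Output: ETGV

Answer: ETGV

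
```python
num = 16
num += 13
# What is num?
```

Trace:
`num = 16` → num = 16
`num += 13` → num = 29
So num = 29

Answer: 29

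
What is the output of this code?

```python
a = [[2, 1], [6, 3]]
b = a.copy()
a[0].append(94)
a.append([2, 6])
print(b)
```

Key concept: shallow copy with nested lists.
Step by step:
`a = [[2, 1], [6, 3]]` → a = [[2, 1], [6, 3]]
`b = a.copy()` → b = [[2, 1], [6, 3]]
`a[0].append(94)` → a = [[2, 1, 94], [6, 3]]; b = [[2, 1, 94], [6, 3]]
`a.append([2, 6])` → a = [[2, 1, 94], [6, 3], [2, 6]]
`print(b)` → prints [[2, 1, 94], [6, 3]]

Answer: [[2, 1, 94], [6, 3]]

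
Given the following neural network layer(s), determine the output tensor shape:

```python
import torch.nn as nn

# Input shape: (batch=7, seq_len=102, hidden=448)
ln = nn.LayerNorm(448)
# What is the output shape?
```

Input: (7, 102, 448) -> Output: (7, 102, 448)

Answer: (7, 102, 448)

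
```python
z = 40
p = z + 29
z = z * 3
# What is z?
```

Trace:
`z = 40` → z = 40
`p = z + 29` → p = 69
`z = z * 3` → z = 120
So z = 120

Answer: 120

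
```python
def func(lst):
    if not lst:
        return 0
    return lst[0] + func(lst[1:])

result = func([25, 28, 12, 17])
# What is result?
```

25 + 28 + 12 + 17 + 0 = 82

Answer: 82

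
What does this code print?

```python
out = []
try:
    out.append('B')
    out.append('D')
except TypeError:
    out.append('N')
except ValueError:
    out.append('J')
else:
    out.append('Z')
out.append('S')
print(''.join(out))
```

Execution trace: 'B' (try body) → 'D' (try body, no exception) → 'Z' (else) → 'S' (after the try/except). Output: BDZS

Answer: BDZS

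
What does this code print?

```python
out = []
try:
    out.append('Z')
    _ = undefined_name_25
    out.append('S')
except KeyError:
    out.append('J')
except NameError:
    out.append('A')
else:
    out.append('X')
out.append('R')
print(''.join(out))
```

Execution trace: 'Z' (try body) → 'A' (except NameError) → 'R' (after the try/except). Output: ZAR

Answer: ZAR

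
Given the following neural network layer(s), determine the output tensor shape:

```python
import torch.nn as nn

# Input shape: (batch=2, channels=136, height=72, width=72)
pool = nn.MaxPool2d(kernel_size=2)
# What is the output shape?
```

Input: (2, 136, 72, 72) -> Output: (2, 136, 36, 36)

Answer: (2, 136, 36, 36)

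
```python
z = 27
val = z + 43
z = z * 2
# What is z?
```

Trace:
`z = 27` → z = 27
`val = z + 43` → val = 70
`z = z * 2` → z = 54
So z = 54

Answer: 54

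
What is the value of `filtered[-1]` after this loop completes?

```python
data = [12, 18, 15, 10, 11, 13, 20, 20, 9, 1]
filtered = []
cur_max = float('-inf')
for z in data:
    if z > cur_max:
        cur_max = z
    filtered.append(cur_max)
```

Running max ends at 20
`filtered` takes the values: [] → [12] → [12, 18] → [12, 18, 18] → [12, 18, 18, 18] → [12, 18, 18, 18, 18] → [12, 18, 18, 18, 18, 18] → [12, 18, 18, 18, 18, 18, 20] → [12, 18, 18, 18, 18, 18, 20, 20] → [12, 18, 18, 18, 18, 18, 20, 20, 20] → [12, 18, 18, 18, 18, 18, 20, 20, 20, 20]
So `filtered[-1]` = 20

Answer: 20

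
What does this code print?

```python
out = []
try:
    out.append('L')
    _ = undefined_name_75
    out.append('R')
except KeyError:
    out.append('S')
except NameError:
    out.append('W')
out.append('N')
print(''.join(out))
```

Execution trace: 'L' (try body) → 'W' (except NameError) → 'N' (after the try/except). Output: LWN

Answer: LWN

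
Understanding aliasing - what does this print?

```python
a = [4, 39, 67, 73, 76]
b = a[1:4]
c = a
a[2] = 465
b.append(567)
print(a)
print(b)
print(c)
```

Key concept: slice vs alias.
Step by step:
`a = [4, 39, 67, 73, 76]` → a = [4, 39, 67, 73, 76]
`b = a[1:4]` → b = [39, 67, 73]
`c = a` → c = [4, 39, 67, 73, 76] (same object as a)
`a[2] = 465` → a = [4, 39, 465, 73, 76] (same object as c); c = [4, 39, 465, 73, 76] (same object as a)
`b.append(567)` → b = [39, 67, 73, 567]
`print(a)` → prints [4, 39, 465, 73, 76]
`print(b)` → prints [39, 67, 73, 567]
`print(c)` → prints [4, 39, 465, 73, 76]

Answer:
[4, 39, 465, 73, 76]
[39, 67, 73, 567]
[4, 39, 465, 73, 76]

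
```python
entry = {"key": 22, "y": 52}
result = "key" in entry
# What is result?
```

Trace:
`entry = {"key": 22, "y": 52}` → entry = {'key': 22, 'y': 52}
`result = "key" in entry` → result = True
So result = True

Answer: True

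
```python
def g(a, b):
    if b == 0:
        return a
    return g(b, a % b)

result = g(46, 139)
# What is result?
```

g(46, 139) -> g(139, 46) -> g(46, 1) -> g(1, 0) -> 1

Answer: 1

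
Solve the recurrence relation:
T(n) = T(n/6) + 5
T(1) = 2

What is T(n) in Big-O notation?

Each step divides n by 6 and adds 5. After log_6(n) steps we reach T(1)=2. So T(n) = 5·log_6(n) + 2 = O(log n).

Answer: O(log n)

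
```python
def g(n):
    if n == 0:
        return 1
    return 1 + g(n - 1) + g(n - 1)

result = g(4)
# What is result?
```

g(n) = 1 + 2·g(n-1), g(0)=1. Closed form: (1+1)·2^4 - 1 = 31.

Answer: 31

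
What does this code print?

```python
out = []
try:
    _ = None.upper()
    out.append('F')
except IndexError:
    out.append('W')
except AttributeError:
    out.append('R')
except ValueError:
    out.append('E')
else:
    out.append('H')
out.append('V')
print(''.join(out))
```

Execution trace: 'R' (except AttributeError) → 'V' (after the try/except). Output: RV

Answer: RV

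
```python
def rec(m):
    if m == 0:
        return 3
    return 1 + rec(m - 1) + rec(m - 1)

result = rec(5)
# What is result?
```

rec(m) = 1 + 2·rec(m-1), rec(0)=3. Closed form: (3+1)·2^5 - 1 = 127.

Answer: 127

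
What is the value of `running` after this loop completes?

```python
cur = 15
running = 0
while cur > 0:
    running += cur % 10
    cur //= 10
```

Sum digits of 15
`running` takes the values: 0 → 5 → 6

Answer: 6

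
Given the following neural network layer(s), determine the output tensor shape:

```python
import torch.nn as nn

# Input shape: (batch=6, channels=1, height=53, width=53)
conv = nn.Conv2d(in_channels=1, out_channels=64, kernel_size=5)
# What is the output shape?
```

Input: (6, 1, 53, 53) -> Output: (6, 64, 49, 49)

Answer: (6, 64, 49, 49)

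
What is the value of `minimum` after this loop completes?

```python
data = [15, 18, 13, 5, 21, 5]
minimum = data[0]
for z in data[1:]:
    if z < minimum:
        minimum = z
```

Minimum of [15, 18, 13, 5, 21, 5]
`minimum` takes the values: 15 → 13 → 5

Answer: 5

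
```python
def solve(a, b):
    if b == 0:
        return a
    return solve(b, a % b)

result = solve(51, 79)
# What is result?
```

solve(51, 79) -> solve(79, 51) -> solve(51, 28) -> solve(28, 23) -> solve(23, 5) -> solve(5, 3) -> solve(3, 2) -> solve(2, 1) -> solve(1, 0) -> 1

Answer: 1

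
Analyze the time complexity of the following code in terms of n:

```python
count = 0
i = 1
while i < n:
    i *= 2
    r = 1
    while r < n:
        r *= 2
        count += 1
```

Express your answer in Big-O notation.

Each loop level contributes: log n × log n. Multiplying the contributions gives O(log² n).

Answer: O(log² n)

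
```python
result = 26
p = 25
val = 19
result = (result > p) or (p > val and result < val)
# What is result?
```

Trace:
`result = 26` → result = 26
`p = 25` → p = 25
`val = 19` → val = 19
`result = (result > p) or (p > val and result < val)` → result = True
So result = True

Answer: True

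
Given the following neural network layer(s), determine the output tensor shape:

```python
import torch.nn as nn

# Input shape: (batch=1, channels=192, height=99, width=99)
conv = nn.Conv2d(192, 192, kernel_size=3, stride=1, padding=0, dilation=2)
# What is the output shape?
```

Input: (1, 192, 99, 99) -> Output: (1, 192, 95, 95)

Answer: (1, 192, 95, 95)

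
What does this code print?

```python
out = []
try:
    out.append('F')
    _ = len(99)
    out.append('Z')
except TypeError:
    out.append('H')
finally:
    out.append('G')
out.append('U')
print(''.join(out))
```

Execution trace: 'F' (try body) → 'H' (except TypeError) → 'G' (finally) → 'U' (after the try/except). Output: FHGU

Answer: FHGU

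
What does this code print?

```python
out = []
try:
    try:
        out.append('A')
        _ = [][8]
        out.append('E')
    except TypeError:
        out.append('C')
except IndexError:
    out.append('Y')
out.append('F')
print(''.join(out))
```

Execution trace: 'A' (try body) → 'Y' (outer except IndexError) → 'F' (after the try/except). Output: AYF

Answer: AYF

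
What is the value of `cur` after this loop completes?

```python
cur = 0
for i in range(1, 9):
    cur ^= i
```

XOR of 1 to 8
`cur` takes the values: 0 → 1 → 3 → 0 → 4 → 1 → 7 → 0 → 8

Answer: 8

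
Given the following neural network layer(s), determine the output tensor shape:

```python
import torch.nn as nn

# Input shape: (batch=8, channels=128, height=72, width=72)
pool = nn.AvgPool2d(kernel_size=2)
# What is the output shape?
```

Input: (8, 128, 72, 72) -> Output: (8, 128, 36, 36)

Answer: (8, 128, 36, 36)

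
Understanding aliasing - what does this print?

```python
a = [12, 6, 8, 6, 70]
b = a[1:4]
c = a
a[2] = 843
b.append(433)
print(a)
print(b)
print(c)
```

Key concept: slice vs alias.
Step by step:
`a = [12, 6, 8, 6, 70]` → a = [12, 6, 8, 6, 70]
`b = a[1:4]` → b = [6, 8, 6]
`c = a` → c = [12, 6, 8, 6, 70] (same object as a)
`a[2] = 843` → a = [12, 6, 843, 6, 70] (same object as c); c = [12, 6, 843, 6, 70] (same object as a)
`b.append(433)` → b = [6, 8, 6, 433]
`print(a)` → prints [12, 6, 843, 6, 70]
`print(b)` → prints [6, 8, 6, 433]
`print(c)` → prints [12, 6, 843, 6, 70]

Answer:
[12, 6, 843, 6, 70]
[6, 8, 6, 433]
[12, 6, 843, 6, 70]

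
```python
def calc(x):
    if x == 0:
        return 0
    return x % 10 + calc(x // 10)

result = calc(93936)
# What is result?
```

Sum of digits of 93936: 6 + 3 + 9 + 3 + 9 = 30

Answer: 30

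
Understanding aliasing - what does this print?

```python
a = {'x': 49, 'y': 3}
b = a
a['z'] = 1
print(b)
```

Key concept: dict aliasing.
Step by step:
`a = {'x': 49, 'y': 3}` → a = {'x': 49, 'y': 3}
`b = a` → b = {'x': 49, 'y': 3} (same object as a)
`a['z'] = 1` → a = {'x': 49, 'y': 3, 'z': 1} (same object as b); b = {'x': 49, 'y': 3, 'z': 1} (same object as a)
`print(b)` → prints {'x': 49, 'y': 3, 'z': 1}

Answer: {'x': 49, 'y': 3, 'z': 1}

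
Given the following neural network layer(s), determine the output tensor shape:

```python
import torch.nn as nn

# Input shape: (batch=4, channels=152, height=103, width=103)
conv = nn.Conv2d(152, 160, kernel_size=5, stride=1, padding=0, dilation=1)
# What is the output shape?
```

Input: (4, 152, 103, 103) -> Output: (4, 160, 99, 99)

Answer: (4, 160, 99, 99)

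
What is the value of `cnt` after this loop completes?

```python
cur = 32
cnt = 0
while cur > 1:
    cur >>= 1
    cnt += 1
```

Count right shifts until 1
`cnt` takes the values: 0 → 1 → 2 → 3 → 4 → 5

Answer: 5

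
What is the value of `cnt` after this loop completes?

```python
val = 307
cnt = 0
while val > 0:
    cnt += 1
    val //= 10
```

Count digits by repeated division by 10
`cnt` takes the values: 0 → 1 → 2 → 3

Answer: 3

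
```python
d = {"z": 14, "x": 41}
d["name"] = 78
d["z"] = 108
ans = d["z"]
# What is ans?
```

Trace:
`d = {"z": 14, "x": 41}` → d = {'z': 14, 'x': 41}
`d["name"] = 78` → d = {'z': 14, 'x': 41, 'name': 78}
`d["z"] = 108` → d = {'z': 108, 'x': 41, 'name': 78}
`ans = d["z"]` → ans = 108
So ans = 108

Answer: 108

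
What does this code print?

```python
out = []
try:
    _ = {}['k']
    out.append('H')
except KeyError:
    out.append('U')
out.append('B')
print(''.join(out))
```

Execution trace: 'U' (except KeyError) → 'B' (after the try/except). Output: UB

Answer: UB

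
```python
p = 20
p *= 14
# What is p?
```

Trace:
`p = 20` → p = 20
`p *= 14` → p = 280
So p = 280

Answer: 280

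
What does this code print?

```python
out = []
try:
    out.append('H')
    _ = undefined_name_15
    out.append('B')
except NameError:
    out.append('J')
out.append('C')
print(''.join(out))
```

Execution trace: 'H' (try body) → 'J' (except NameError) → 'C' (after the try/except). Output: HJC

Answer: HJC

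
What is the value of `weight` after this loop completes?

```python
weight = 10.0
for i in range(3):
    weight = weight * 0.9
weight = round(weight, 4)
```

Exponential decay: 10.0 * 0.9^3
`weight` takes the values: 10.0 → 9.0 → 8.1 → 7.29

Answer: 7.29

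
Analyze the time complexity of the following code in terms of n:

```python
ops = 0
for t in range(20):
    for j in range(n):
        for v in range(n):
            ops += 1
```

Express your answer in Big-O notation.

Each loop level contributes: 1 × n × n. Multiplying the contributions gives O(n^2).

Answer: O(n^2)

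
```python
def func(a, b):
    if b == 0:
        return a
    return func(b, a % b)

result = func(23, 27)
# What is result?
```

func(23, 27) -> func(27, 23) -> func(23, 4) -> func(4, 3) -> func(3, 1) -> func(1, 0) -> 1

Answer: 1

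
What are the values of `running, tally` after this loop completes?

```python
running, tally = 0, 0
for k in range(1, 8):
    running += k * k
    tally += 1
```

Sum of squares and count
`running, tally` takes the values: (0, 0) → (1, 0) → (1, 1) → (5, 1) → (5, 2) → (14, 2) → (14, 3) → (30, 3) → (30, 4) → (55, 4) → (55, 5) → (91, 5) → (91, 6) → (140, 6) → (140, 7)

Answer: 140, 7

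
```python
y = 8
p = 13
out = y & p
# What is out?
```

Trace:
`y = 8` → y = 8
`p = 13` → p = 13
`out = y & p` → out = 8
So out = 8

Answer: 8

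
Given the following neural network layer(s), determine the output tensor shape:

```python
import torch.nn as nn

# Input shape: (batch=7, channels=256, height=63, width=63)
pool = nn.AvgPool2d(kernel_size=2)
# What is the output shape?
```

Input: (7, 256, 63, 63) -> Output: (7, 256, 31, 31)

Answer: (7, 256, 31, 31)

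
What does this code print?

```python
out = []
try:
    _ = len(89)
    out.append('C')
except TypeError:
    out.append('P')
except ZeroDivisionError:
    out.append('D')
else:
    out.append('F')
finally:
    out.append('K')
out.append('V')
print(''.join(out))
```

Execution trace: 'P' (except TypeError) → 'K' (finally) → 'V' (after the try/except). Output: PKV

Answer: PKV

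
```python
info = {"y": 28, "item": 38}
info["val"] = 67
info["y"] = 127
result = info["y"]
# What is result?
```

Trace:
`info = {"y": 28, "item": 38}` → info = {'y': 28, 'item': 38}
`info["val"] = 67` → info = {'y': 28, 'item': 38, 'val': 67}
`info["y"] = 127` → info = {'y': 127, 'item': 38, 'val': 67}
`result = info["y"]` → result = 127
So result = 127

Answer: 127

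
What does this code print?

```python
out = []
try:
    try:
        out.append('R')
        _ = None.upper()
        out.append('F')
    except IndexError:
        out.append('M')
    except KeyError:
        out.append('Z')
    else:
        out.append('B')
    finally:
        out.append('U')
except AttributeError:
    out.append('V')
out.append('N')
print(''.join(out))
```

Execution trace: 'R' (inner try body) → 'U' (inner finally) → 'V' (outer except AttributeError) → 'N' (after the try/except). Output: RUVN

Answer: RUVN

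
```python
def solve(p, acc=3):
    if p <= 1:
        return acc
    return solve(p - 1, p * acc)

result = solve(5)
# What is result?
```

Accumulator trace (n, acc): (5, 3) -> (4, 15) -> (3, 60) -> (2, 180) -> (1, 360) -> return 360

Answer: 360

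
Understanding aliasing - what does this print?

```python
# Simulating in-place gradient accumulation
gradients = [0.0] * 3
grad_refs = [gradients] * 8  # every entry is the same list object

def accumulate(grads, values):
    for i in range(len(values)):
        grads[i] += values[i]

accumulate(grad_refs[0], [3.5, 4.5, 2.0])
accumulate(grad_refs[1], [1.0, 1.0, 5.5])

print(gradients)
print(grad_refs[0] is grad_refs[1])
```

Key concept: gradient accumulation aliasing.
Step by step:
`gradients = [0.0] * 3` → gradients = [0.0, 0.0, 0.0]
`grad_refs = [gradients] * 8` → grad_refs = [[0.0, 0.0, 0.0], [0.0, 0.0, 0.0], [0.0, 0.0, 0.0], [0.0, 0.0, 0.0], [0.0, 0.0, 0.0], [0.0, 0.0, 0.0], [0.0, 0.0, 0.0], [0.0, 0.0, 0.0]]
`accumulate(grad_refs[0], [3.5, 4.5, 2.0])` → gradients = [3.5, 4.5, 2.0]; grad_refs = [[3.5, 4.5, 2.0], [3.5, 4.5, 2.0], [3.5, 4.5, 2.0], [3.5, 4.5, 2.0], [3.5, 4.5, 2.0], [3.5, 4.5, 2.0], [3.5, 4.5, 2.0], [3.5, 4.5, 2.0]]
`accumulate(grad_refs[1], [1.0, 1.0, 5.5])` → gradients = [4.5, 5.5, 7.5]; grad_refs = [[4.5, 5.5, 7.5], [4.5, 5.5, 7.5], [4.5, 5.5, 7.5], [4.5, 5.5, 7.5], [4.5, 5.5, 7.5], [4.5, 5.5, 7.5], [4.5, 5.5, 7.5], [4.5, 5.5, 7.5]]
`print(gradients)` → prints [4.5, 5.5, 7.5]
`print(grad_refs[0] is grad_refs[1])` → prints True

Answer:
[4.5, 5.5, 7.5]
True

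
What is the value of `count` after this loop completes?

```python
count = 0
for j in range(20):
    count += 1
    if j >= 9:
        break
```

Loop breaks when j reaches 9, count is 10
`count` takes the values: 0 → 1 → 2 → 3 → 4 → 5 → 6 → 7 → 8 → 9 → 10

Answer: 10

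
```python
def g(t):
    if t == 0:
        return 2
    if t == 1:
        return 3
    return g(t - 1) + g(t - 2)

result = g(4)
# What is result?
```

Build up from base cases: g(0)=2, g(1)=3, g(2)=5, g(3)=8, g(4)=13

Answer: 13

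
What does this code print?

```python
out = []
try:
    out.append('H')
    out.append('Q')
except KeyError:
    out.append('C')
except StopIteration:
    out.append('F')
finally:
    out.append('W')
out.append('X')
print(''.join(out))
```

Execution trace: 'H' (try body) → 'Q' (try body, no exception) → 'W' (finally) → 'X' (after the try/except). Output: HQWX

Answer: HQWX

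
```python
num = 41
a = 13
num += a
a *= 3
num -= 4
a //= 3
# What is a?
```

Trace:
`num = 41` → num = 41
`a = 13` → a = 13
`num += a` → num = 54
`a *= 3` → a = 39
`num -= 4` → num = 50
`a //= 3` → a = 13
So a = 13

Answer: 13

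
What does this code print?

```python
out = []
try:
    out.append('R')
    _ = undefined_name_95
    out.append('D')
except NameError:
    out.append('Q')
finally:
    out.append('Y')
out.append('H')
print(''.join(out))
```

Execution trace: 'R' (try body) → 'Q' (except NameError) → 'Y' (finally) → 'H' (after the try/except). Output: RQYH

Answer: RQYH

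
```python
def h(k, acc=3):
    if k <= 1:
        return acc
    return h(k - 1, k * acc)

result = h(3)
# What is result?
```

Accumulator trace (n, acc): (3, 3) -> (2, 9) -> (1, 18) -> return 18

Answer: 18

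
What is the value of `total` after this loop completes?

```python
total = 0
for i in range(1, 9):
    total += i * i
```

Sum of squares 1² to 8² = 204
`total` takes the values: 0 → 1 → 5 → 14 → 30 → 55 → 91 → 140 → 204

Answer: 204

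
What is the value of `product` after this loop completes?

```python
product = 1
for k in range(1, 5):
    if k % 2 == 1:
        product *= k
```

Product of odd numbers 1 to 4
`product` takes the values: 1 → 3

Answer: 3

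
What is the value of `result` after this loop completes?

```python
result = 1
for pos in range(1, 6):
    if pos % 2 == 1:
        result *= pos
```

Product of odd numbers 1 to 5
`result` takes the values: 1 → 3 → 15

Answer: 15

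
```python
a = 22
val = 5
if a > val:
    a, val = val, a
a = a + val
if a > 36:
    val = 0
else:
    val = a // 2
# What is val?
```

Trace:
`a = 22` → a = 22
`val = 5` → val = 5
`if a > val: ...` → a > val is True → a = 5; val = 22
`a = a + val` → a = 27
`if a > 36: ...` → a > 36 is False, take else branch → val = 13
So val = 13

Answer: 13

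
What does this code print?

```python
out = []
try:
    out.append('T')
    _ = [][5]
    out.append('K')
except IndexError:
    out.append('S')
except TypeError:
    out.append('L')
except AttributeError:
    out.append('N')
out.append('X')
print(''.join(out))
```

Execution trace: 'T' (try body) → 'S' (except IndexError) → 'X' (after the try/except). Output: TSX

Answer: TSX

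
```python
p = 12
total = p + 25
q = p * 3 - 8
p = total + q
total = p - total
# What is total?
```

Trace:
`p = 12` → p = 12
`total = p + 25` → total = 37
`q = p * 3 - 8` → q = 28
`p = total + q` → p = 65
`total = p - total` → total = 28
So total = 28

Answer: 28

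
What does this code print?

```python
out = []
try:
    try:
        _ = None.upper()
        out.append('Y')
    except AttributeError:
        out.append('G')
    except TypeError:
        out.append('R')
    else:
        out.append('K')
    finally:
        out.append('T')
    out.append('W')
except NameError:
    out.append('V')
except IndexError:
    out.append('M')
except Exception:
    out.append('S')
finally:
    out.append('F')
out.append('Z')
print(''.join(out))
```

Execution trace: 'G' (inner except AttributeError) → 'T' (inner finally) → 'W' (try body, no exception) → 'F' (finally) → 'Z' (after the try/except). Output: GTWFZ

Answer: GTWFZ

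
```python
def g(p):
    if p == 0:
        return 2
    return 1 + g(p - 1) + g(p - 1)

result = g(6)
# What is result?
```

g(p) = 1 + 2·g(p-1), g(0)=2. Closed form: (2+1)·2^6 - 1 = 191.

Answer: 191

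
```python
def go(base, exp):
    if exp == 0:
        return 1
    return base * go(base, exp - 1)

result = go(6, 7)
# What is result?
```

go(6, 7) = 6 * 6 * 6 * 6 * 6 * 6 * 6 = 279936

Answer: 279936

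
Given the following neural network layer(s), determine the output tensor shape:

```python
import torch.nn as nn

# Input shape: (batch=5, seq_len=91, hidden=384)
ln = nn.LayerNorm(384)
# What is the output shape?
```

Input: (5, 91, 384) -> Output: (5, 91, 384)

Answer: (5, 91, 384)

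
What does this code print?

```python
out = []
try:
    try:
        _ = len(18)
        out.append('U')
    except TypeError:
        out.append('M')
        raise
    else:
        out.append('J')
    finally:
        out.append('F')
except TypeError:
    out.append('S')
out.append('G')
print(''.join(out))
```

Execution trace: 'M' (inner except TypeError) → 'F' (inner finally) → 'S' (outer except TypeError) → 'G' (after the try/except). Output: MFSG

Answer: MFSG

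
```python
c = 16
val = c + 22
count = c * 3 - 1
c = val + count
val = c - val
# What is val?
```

Trace:
`c = 16` → c = 16
`val = c + 22` → val = 38
`count = c * 3 - 1` → count = 47
`c = val + count` → c = 85
`val = c - val` → val = 47
So val = 47

Answer: 47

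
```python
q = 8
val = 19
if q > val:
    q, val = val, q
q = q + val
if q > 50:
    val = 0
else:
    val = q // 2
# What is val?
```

Trace:
`q = 8` → q = 8
`val = 19` → val = 19
`if q > val: ...` → q > val is False → no variable changes
`q = q + val` → q = 27
`if q > 50: ...` → q > 50 is False, take else branch → val = 13
So val = 13

Answer: 13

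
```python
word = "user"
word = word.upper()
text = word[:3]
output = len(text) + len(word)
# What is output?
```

Trace:
`word = "user"` → word = 'user'
`word = word.upper()` → word = 'USER'
`text = word[:3]` → text = 'USE'
`output = len(text) + len(word)` → output = 7
So output = 7

Answer: 7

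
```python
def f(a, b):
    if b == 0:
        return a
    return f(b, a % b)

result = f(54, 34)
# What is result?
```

f(54, 34) -> f(34, 20) -> f(20, 14) -> f(14, 6) -> f(6, 2) -> f(2, 0) -> 2

Answer: 2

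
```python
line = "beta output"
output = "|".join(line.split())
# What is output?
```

Trace:
`line = "beta output"` → line = 'beta output'
`output = "|".join(line.split())` → output = 'beta|output'
So output = 'beta|output'

Answer: 'beta|output'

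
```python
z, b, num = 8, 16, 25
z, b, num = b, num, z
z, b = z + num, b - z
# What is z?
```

Trace:
`z, b, num = 8, 16, 25` → z = 8; b = 16; num = 25
`z, b, num = b, num, z` → z = 16; b = 25; num = 8
`z, b = z + num, b - z` → z = 24; b = 9
So z = 24

Answer: 24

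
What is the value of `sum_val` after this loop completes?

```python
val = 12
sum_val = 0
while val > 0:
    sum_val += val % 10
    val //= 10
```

Sum digits of 12
`sum_val` takes the values: 0 → 2 → 3

Answer: 3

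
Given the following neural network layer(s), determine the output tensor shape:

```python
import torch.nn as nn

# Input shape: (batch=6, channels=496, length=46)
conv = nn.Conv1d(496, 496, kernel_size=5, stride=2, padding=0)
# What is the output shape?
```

Input: (6, 496, 46) -> Output: (6, 496, 21)

Answer: (6, 496, 21)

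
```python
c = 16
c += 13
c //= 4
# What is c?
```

Trace:
`c = 16` → c = 16
`c += 13` → c = 29
`c //= 4` → c = 7
So c = 7

Answer: 7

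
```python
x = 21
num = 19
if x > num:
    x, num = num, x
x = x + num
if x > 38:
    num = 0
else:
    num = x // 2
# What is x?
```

Trace:
`x = 21` → x = 21
`num = 19` → num = 19
`if x > num: ...` → x > num is True → x = 19; num = 21
`x = x + num` → x = 40
`if x > 38: ...` → x > 38 is True → num = 0
So x = 40

Answer: 40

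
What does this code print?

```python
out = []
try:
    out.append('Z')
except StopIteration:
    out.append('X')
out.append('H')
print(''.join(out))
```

Execution trace: 'Z' (try body, no exception) → 'H' (after the try/except). Output: ZH

Answer: ZH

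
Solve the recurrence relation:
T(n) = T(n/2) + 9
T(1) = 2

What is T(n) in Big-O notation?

Each step divides n by 2 and adds 9. After log_2(n) steps we reach T(1)=2. So T(n) = 9·log_2(n) + 2 = O(log n).

Answer: O(log n)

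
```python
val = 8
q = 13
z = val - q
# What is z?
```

Trace:
`val = 8` → val = 8
`q = 13` → q = 13
`z = val - q` → z = -5
So z = -5

Answer: -5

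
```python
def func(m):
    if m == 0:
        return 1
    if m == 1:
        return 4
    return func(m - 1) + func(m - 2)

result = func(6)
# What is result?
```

Build up from base cases: func(0)=1, func(1)=4, func(2)=5, func(3)=9, func(4)=14, func(5)=23, func(6)=37

Answer: 37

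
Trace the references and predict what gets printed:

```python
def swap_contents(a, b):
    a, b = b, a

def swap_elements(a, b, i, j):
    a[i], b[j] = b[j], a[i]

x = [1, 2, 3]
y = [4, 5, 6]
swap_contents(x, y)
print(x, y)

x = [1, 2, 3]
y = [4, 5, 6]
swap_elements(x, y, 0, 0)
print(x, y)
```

Key concept: parameter rebinding vs mutation.
Step by step:
`x = [1, 2, 3]` → x = [1, 2, 3]
`y = [4, 5, 6]` → y = [4, 5, 6]
`swap_contents(x, y)` → no visible change to tracked variables
`print(x, y)` → prints [1, 2, 3] [4, 5, 6]
`x = [1, 2, 3]` → x = [1, 2, 3]
`y = [4, 5, 6]` → y = [4, 5, 6]
`swap_elements(x, y, 0, 0)` → x = [4, 2, 3]; y = [1, 5, 6]
`print(x, y)` → prints [4, 2, 3] [1, 5, 6]

Answer:
[1, 2, 3] [4, 5, 6]
[4, 2, 3] [1, 5, 6]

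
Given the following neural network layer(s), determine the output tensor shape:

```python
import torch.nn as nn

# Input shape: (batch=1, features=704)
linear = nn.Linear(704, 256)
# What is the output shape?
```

Input: (1, 704) -> Output: (1, 256)

Answer: (1, 256)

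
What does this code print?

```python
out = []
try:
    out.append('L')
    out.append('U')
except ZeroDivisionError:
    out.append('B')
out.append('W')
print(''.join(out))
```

Execution trace: 'L' (try body) → 'U' (try body, no exception) → 'W' (after the try/except). Output: LUW

Answer: LUW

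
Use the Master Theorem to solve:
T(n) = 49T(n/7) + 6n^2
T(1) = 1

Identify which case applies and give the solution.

a=49, b=7, f(n)=6n^2. log_7(49) = 2. Since c=2 = 2, Case 2 applies: T(n) = Θ(n^log_b(a) · log n) = O(n^2 log n).

Answer: O(n^2 log n) - Case 2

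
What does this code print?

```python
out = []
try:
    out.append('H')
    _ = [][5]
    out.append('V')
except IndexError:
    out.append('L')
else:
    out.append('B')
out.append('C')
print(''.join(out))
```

Execution trace: 'H' (try body) → 'L' (except IndexError) → 'C' (after the try/except). Output: HLC

Answer: HLC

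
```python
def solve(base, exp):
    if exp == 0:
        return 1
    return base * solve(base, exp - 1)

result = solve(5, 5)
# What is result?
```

solve(5, 5) = 5 * 5 * 5 * 5 * 5 = 3125

Answer: 3125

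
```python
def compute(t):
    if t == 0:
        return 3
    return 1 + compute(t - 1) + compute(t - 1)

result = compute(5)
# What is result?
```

compute(t) = 1 + 2·compute(t-1), compute(0)=3. Closed form: (3+1)·2^5 - 1 = 127.

Answer: 127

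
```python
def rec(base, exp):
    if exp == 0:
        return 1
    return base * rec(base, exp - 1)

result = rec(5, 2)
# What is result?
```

rec(5, 2) = 5 * 5 = 25

Answer: 25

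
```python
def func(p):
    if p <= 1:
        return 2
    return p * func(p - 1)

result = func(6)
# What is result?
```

func(6) = 6 * 5 * 4 * 3 * 2 * 2 = 1440

Answer: 1440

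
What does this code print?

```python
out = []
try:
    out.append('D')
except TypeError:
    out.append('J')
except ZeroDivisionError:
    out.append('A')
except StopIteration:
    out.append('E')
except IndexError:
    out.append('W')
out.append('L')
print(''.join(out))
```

Execution trace: 'D' (try body, no exception) → 'L' (after the try/except). Output: DL

Answer: DL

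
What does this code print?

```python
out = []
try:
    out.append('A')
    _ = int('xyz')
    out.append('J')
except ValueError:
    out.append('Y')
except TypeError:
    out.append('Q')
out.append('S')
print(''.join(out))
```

Execution trace: 'A' (try body) → 'Y' (except ValueError) → 'S' (after the try/except). Output: AYS

Answer: AYS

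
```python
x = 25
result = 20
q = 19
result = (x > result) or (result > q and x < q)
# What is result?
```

Trace:
`x = 25` → x = 25
`result = 20` → result = 20
`q = 19` → q = 19
`result = (x > result) or (result > q and x < q)` → result = True
So result = True

Answer: True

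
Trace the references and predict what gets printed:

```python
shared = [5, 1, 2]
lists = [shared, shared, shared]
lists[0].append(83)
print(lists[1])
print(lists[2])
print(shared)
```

Key concept: list of same reference.
Step by step:
`shared = [5, 1, 2]` → shared = [5, 1, 2]
`lists = [shared, shared, shared]` → lists = [[5, 1, 2], [5, 1, 2], [5, 1, 2]]
`lists[0].append(83)` → shared = [5, 1, 2, 83]; lists = [[5, 1, 2, 83], [5, 1, 2, 83], [5, 1, 2, 83]]
`print(lists[1])` → prints [5, 1, 2, 83]
`print(lists[2])` → prints [5, 1, 2, 83]
`print(shared)` → prints [5, 1, 2, 83]

Answer:
[5, 1, 2, 83]
[5, 1, 2, 83]
[5, 1, 2, 83]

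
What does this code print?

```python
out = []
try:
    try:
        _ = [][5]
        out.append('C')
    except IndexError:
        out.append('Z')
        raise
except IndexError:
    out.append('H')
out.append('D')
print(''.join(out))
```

Execution trace: 'Z' (inner except IndexError) → 'H' (outer except IndexError) → 'D' (after the try/except). Output: ZHD

Answer: ZHD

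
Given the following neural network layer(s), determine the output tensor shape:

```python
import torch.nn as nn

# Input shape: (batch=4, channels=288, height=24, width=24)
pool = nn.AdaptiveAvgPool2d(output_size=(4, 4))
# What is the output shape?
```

Input: (4, 288, 24, 24) -> Output: (4, 288, 4, 4)

Answer: (4, 288, 4, 4)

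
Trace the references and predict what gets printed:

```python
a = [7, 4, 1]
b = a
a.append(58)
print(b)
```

Key concept: basic list aliasing.
Step by step:
`a = [7, 4, 1]` → a = [7, 4, 1]
`b = a` → b = [7, 4, 1] (same object as a)
`a.append(58)` → a = [7, 4, 1, 58] (same object as b); b = [7, 4, 1, 58] (same object as a)
`print(b)` → prints [7, 4, 1, 58]

Answer: [7, 4, 1, 58]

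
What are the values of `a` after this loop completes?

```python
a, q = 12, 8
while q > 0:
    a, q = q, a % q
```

GCD of 12 and 8
`a` takes the values: 12 → 8 → 4

Answer: 4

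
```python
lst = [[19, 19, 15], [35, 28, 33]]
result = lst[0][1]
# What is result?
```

Trace:
`lst = [[19, 19, 15], [35, 28, 33]]` → lst = [[19, 19, 15], [35, 28, 33]]
`result = lst[0][1]` → result = 19
So result = 19

Answer: 19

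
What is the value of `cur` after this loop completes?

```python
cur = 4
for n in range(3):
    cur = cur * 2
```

Multiply by 2, 3 times: 4 * 2^3 = 32
`cur` takes the values: 4 → 8 → 16 → 32

Answer: 32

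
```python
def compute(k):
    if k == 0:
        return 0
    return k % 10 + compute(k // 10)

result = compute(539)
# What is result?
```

Sum of digits of 539: 9 + 3 + 5 = 17

Answer: 17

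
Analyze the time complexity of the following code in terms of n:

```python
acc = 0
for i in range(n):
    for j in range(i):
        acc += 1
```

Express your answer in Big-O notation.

Each loop level contributes: n × n. Multiplying the contributions gives O(n^2).

Answer: O(n^2)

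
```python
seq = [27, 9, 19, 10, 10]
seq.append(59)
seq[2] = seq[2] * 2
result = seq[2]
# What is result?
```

Trace:
`seq = [27, 9, 19, 10, 10]` → seq = [27, 9, 19, 10, 10]
`seq.append(59)` → seq = [27, 9, 19, 10, 10, 59]
`seq[2] = seq[2] * 2` → seq = [27, 9, 38, 10, 10, 59]
`result = seq[2]` → result = 38
So result = 38

Answer: 38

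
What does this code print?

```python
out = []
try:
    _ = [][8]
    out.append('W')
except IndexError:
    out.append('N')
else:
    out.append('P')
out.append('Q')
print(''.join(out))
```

Execution trace: 'N' (except IndexError) → 'Q' (after the try/except). Output: NQ

Answer: NQ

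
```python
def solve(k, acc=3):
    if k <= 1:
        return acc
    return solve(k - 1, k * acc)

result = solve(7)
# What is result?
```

Accumulator trace (n, acc): (7, 3) -> (6, 21) -> (5, 126) -> (4, 630) -> (3, 2520) -> (2, 7560) -> (1, 15120) -> return 15120

Answer: 15120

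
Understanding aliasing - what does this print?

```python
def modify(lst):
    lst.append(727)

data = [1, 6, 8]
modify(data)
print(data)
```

Key concept: function modifies passed list.
Step by step:
`data = [1, 6, 8]` → data = [1, 6, 8]
`modify(data)` → data = [1, 6, 8, 727]
`print(data)` → prints [1, 6, 8, 727]

Answer: [1, 6, 8, 727]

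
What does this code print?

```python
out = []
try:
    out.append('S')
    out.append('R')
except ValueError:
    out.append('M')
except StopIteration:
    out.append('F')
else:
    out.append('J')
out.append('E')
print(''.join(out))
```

Execution trace: 'S' (try body) → 'R' (try body, no exception) → 'J' (else) → 'E' (after the try/except). Output: SRJE

Answer: SRJE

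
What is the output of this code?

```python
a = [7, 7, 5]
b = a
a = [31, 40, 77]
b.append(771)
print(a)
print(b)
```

Key concept: rebinding vs mutation: a is rebound to a new list, b still points at the original.
Step by step:
`a = [7, 7, 5]` → a = [7, 7, 5]
`b = a` → b = [7, 7, 5] (same object as a)
`a = [31, 40, 77]` → a = [31, 40, 77]
`b.append(771)` → b = [7, 7, 5, 771]
`print(a)` → prints [31, 40, 77]
`print(b)` → prints [7, 7, 5, 771]

Answer:
[31, 40, 77]
[7, 7, 5, 771]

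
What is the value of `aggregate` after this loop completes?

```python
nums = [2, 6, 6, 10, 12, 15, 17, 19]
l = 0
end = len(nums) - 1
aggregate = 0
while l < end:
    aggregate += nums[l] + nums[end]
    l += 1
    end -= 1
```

Sum of pairs from ends
`aggregate` takes the values: 0 → 21 → 44 → 65 → 87

Answer: 87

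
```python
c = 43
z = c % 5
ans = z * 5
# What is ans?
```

Trace:
`c = 43` → c = 43
`z = c % 5` → z = 3
`ans = z * 5` → ans = 15
So ans = 15

Answer: 15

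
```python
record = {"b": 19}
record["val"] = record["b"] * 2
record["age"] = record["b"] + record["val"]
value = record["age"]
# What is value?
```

Trace:
`record = {"b": 19}` → record = {'b': 19}
`record["val"] = record["b"] * 2` → record = {'b': 19, 'val': 38}
`record["age"] = record["b"] + record["val"]` → record = {'b': 19, 'val': 38, 'age': 57}
`value = record["age"]` → value = 57
So value = 57

Answer: 57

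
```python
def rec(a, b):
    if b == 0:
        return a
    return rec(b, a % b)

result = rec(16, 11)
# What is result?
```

rec(16, 11) -> rec(11, 5) -> rec(5, 1) -> rec(1, 0) -> 1

Answer: 1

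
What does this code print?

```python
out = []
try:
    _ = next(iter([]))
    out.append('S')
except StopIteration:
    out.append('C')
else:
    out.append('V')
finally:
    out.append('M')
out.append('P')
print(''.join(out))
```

Execution trace: 'C' (except StopIteration) → 'M' (finally) → 'P' (after the try/except). Output: CMP

Answer: CMP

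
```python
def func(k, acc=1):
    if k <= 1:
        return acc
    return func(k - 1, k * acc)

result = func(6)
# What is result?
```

Accumulator trace (n, acc): (6, 1) -> (5, 6) -> (4, 30) -> (3, 120) -> (2, 360) -> (1, 720) -> return 720

Answer: 720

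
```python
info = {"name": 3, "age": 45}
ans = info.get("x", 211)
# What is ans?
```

Trace:
`info = {"name": 3, "age": 45}` → info = {'name': 3, 'age': 45}
`ans = info.get("x", 211)` → ans = 211
So ans = 211

Answer: 211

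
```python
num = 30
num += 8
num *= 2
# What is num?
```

Trace:
`num = 30` → num = 30
`num += 8` → num = 38
`num *= 2` → num = 76
So num = 76

Answer: 76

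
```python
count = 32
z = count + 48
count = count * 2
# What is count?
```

Trace:
`count = 32` → count = 32
`z = count + 48` → z = 80
`count = count * 2` → count = 64
So count = 64

Answer: 64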